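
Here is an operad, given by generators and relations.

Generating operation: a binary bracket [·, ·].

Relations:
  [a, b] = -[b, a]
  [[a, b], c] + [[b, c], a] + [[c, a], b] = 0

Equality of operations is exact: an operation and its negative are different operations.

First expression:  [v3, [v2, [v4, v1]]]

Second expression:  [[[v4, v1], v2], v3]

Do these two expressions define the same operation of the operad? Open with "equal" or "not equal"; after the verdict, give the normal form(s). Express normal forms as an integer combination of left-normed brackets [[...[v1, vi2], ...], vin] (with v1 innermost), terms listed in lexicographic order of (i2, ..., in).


equal; the common form is -[[[v1, v4], v2], v3]

The first composite normalizes to -[[[v1, v4], v2], v3]
The second composite normalizes to -[[[v1, v4], v2], v3]
The normal forms match — equal.


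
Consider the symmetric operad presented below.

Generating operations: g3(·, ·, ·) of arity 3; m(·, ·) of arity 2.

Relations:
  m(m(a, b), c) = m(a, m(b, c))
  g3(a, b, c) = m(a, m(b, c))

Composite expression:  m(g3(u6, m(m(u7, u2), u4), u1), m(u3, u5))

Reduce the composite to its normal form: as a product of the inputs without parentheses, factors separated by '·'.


u6 · u7 · u2 · u4 · u1 · u3 · u5

Under associativity of m, the answer is the u's in reading order.
m(u7, u2) collapses to u7 · u2
m(m(u7, u2), u4) collapses to u7 · u2 · u4
g3(u6, m(m(u7, u2), u4), u1) collapses to u6 · u7 · u2 · u4 · u1
m(u3, u5) collapses to u3 · u5
m(g3(u6, m(m(u7, u2), u4), u1), m(u3, u5)) collapses to u6 · u7 · u2 · u4 · u1 · u3 · u5


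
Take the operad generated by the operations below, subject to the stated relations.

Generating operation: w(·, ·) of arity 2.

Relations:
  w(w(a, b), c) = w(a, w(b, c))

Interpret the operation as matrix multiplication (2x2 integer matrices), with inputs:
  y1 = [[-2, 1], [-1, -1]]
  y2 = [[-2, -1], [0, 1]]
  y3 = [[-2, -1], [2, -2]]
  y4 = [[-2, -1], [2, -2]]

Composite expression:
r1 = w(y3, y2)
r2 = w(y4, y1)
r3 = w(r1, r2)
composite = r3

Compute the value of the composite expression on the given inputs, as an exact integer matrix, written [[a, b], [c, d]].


[[18, 0], [-12, -12]]

w(y3, y2) = [[4, 1], [-4, -4]]
w(y4, y1) = [[5, -1], [-2, 4]]
w(w(y3, y2), w(y4, y1)) = [[18, 0], [-12, -12]]


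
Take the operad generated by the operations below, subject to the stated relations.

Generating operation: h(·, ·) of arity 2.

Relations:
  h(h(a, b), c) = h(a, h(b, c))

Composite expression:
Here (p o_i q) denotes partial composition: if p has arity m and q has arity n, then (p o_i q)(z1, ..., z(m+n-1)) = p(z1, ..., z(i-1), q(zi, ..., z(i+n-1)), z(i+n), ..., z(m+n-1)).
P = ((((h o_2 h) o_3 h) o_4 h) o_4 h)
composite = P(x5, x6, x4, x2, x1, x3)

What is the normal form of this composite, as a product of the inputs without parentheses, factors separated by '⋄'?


x5 ⋄ x6 ⋄ x4 ⋄ x2 ⋄ x1 ⋄ x3


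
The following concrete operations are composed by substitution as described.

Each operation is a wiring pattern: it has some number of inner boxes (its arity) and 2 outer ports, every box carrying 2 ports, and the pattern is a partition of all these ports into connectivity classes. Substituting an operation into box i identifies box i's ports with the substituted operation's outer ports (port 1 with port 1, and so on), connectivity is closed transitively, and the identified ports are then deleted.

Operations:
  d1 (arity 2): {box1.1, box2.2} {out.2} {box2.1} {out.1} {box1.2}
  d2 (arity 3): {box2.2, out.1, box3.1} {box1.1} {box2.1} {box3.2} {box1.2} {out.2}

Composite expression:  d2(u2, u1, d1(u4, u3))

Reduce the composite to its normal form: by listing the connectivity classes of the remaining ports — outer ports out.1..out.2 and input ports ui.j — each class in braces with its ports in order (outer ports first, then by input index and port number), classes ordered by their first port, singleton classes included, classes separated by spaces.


{out.1, u1.2} {out.2} {u1.1} {u2.1} {u2.2} {u3.1} {u3.2, u4.1} {u4.2}

Two ports join when wires chain via d2-identified ports.
composing d1 on (u4, u3), with out.j its own outer ports: {out.1} {out.2} {u3.1} {u3.2, u4.1} {u4.2}
composing d2 on (u2, u1, u4, u3), with out.j its own outer ports: {out.1, u1.2} {out.2} {u1.1} {u2.1} {u2.2} {u3.1} {u3.2, u4.1} {u4.2}


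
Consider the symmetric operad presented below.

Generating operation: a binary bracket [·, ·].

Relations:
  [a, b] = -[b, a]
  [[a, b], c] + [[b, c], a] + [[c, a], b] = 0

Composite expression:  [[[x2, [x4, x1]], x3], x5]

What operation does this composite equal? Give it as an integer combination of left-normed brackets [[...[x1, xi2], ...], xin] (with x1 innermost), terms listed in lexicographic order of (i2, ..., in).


[[[[x1, x4], x2], x3], x5]

Antisymmetry and Jacobi reduce to x1-anchored left-normed brackets.
Composite bracket: [[[x2, [x4, x1]], x3], x5]
Full expansion: 16 signed words from ab - ba (2^4 = 16).
Words beginning with x1 determine it all:
  x1x4x2x3x5 (sign +1) contributes +[[[[x1, x4], x2], x3], x5]


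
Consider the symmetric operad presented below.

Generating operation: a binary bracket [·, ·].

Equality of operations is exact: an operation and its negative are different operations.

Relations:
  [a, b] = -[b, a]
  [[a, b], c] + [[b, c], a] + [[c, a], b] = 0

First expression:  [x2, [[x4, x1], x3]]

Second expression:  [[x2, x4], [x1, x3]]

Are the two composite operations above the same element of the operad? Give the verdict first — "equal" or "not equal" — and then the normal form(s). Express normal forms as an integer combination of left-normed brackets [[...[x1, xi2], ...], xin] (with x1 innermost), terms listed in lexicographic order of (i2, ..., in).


not equal: they reduce to [[[x1, x4], x3], x2] and -[[[x1, x3], x2], x4] + [[[x1, x3], x4], x2]

In normal form, the first expression is [[[x1, x4], x3], x2]
In normal form, the second expression is -[[[x1, x3], x2], x4] + [[[x1, x3], x4], x2]
The forms do not match — not equal.


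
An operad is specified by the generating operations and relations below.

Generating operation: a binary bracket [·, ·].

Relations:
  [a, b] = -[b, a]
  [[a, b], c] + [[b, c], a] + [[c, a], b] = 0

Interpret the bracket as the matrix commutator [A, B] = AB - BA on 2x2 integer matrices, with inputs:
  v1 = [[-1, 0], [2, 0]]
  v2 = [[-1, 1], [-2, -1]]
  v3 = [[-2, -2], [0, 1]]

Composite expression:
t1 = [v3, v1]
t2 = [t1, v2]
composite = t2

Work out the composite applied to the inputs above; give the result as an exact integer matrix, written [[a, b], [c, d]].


[[-2, -8], [-16, 2]]

[v3, v1] = [[-4, -2], [6, 4]]
[[v3, v1], v2] = [[-2, -8], [-16, 2]]


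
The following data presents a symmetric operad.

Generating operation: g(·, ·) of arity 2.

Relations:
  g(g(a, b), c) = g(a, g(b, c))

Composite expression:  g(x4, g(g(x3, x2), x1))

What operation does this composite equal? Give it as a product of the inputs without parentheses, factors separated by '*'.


x4 * x3 * x2 * x1

Key point: g is associative — brackets drop, the x-order remains.
g(x3, x2) linearizes to x3 * x2
g(g(x3, x2), x1) linearizes to x3 * x2 * x1
g(x4, g(g(x3, x2), x1)) linearizes to x4 * x3 * x2 * x1


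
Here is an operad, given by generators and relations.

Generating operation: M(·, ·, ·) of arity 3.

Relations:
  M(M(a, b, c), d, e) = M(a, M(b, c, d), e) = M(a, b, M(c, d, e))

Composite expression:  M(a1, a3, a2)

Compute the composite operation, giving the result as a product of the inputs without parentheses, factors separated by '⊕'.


a1 ⊕ a3 ⊕ a2

Under associativity of M, the answer is the a's in reading order.
M(a1, a3, a2) collapses to a1 ⊕ a3 ⊕ a2


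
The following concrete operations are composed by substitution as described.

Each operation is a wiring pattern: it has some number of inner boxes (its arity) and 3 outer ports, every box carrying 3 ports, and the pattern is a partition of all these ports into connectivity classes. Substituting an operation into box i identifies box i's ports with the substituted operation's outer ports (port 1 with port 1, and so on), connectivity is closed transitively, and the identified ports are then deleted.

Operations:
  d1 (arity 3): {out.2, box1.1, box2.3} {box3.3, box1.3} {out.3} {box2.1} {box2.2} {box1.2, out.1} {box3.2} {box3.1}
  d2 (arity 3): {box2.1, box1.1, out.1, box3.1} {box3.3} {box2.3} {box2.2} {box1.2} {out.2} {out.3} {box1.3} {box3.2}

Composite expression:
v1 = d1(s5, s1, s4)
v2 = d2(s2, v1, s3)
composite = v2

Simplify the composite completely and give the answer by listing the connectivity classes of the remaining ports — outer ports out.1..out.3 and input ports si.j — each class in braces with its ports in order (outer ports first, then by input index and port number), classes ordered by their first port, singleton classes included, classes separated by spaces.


{out.1, s2.1, s3.1, s5.2} {out.2} {out.3} {s1.1} {s1.2} {s1.3, s5.1} {s2.2} {s2.3} {s3.2} {s3.3} {s4.1} {s4.2} {s4.3, s5.3}

Substituting into d2 glues patterns; closure does the rest.
stage d1: inputs (s5, s1, s4), connectivity {out.1, s5.2} {out.2, s1.3, s5.1} {out.3} {s1.1} {s1.2} {s4.1} {s4.2} {s4.3, s5.3}, out.j its boundary
stage d2: inputs (s2, s5, s1, s4, s3), connectivity {out.1, s2.1, s3.1, s5.2} {out.2} {out.3} {s1.1} {s1.2} {s1.3, s5.1} {s2.2} {s2.3} {s3.2} {s3.3} {s4.1} {s4.2} {s4.3, s5.3}, out.j its boundary


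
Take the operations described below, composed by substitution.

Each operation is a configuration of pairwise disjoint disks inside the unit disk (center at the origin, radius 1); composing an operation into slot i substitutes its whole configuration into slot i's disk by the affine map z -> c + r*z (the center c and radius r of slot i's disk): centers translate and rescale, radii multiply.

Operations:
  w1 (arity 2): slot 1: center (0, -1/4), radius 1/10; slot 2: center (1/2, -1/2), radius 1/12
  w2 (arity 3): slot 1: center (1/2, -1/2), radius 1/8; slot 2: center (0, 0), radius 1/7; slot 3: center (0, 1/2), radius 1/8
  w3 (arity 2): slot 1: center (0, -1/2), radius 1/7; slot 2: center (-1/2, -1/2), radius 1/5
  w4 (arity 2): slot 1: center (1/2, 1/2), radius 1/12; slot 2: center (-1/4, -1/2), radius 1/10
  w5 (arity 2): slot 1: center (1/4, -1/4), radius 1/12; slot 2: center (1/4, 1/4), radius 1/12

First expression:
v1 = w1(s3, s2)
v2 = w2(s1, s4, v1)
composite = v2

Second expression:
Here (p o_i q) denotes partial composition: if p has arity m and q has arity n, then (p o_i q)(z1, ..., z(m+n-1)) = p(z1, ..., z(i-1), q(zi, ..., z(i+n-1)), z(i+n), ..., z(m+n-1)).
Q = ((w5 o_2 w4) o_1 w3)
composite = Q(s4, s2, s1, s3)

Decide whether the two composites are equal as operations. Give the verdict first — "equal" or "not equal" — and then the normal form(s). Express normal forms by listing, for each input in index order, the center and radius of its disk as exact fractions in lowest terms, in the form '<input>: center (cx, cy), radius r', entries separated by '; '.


not equal; first: s1: center (1/2, -1/2), radius 1/8; s2: center (1/16, 7/16), radius 1/96; s3: center (0, 15/32), radius 1/80; s4: center (0, 0), radius 1/7; second: s1: center (7/24, 7/24), radius 1/144; s2: center (5/24, -7/24), radius 1/60; s3: center (11/48, 5/24), radius 1/120; s4: center (1/4, -7/24), radius 1/84

The first expression, normalized: s1: center (1/2, -1/2), radius 1/8; s2: center (1/16, 7/16), radius 1/96; s3: center (0, 15/32), radius 1/80; s4: center (0, 0), radius 1/7
The second expression, normalized: s1: center (7/24, 7/24), radius 1/144; s2: center (5/24, -7/24), radius 1/60; s3: center (11/48, 5/24), radius 1/120; s4: center (1/4, -7/24), radius 1/84
No match — not equal.


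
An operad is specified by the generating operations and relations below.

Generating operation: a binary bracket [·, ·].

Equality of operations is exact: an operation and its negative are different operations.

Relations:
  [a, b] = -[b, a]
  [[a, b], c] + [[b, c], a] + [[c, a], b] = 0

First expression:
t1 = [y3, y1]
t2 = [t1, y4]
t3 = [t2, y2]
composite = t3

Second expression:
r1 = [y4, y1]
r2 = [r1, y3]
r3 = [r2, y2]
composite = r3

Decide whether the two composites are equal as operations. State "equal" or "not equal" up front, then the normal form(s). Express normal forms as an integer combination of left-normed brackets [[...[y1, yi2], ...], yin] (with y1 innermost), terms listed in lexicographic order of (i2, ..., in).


In normal form, the first expression is -[[[y1, y3], y4], y2]
In normal form, the second expression is -[[[y1, y4], y3], y2]
They disagree, so not equal.

not equal: they reduce to -[[[y1, y3], y4], y2] and -[[[y1, y4], y3], y2]


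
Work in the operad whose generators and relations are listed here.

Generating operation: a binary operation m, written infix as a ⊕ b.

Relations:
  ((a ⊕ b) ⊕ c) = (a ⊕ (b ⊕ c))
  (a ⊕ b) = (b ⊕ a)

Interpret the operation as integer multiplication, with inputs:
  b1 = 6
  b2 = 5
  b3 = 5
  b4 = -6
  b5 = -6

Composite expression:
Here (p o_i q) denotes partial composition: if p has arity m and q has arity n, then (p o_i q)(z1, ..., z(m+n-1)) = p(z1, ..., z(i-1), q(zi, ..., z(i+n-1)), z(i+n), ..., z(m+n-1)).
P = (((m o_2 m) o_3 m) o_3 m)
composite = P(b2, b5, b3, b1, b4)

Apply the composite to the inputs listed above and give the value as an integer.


5400

(b3 ⊕ b1) = 30
((b3 ⊕ b1) ⊕ b4) = -180
(b5 ⊕ ((b3 ⊕ b1) ⊕ b4)) = 1080
(b2 ⊕ (b5 ⊕ ((b3 ⊕ b1) ⊕ b4))) = 5400


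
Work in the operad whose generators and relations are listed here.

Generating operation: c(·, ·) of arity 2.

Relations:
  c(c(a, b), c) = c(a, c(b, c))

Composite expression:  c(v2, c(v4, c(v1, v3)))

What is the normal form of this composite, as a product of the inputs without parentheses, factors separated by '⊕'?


v2 ⊕ v4 ⊕ v1 ⊕ v3

The c-tree's shape is irrelevant; the v-reading-order decides.
c(v1, v3) linearizes to v1 ⊕ v3
c(v4, c(v1, v3)) linearizes to v4 ⊕ v1 ⊕ v3
c(v2, c(v4, c(v1, v3))) linearizes to v2 ⊕ v4 ⊕ v1 ⊕ v3


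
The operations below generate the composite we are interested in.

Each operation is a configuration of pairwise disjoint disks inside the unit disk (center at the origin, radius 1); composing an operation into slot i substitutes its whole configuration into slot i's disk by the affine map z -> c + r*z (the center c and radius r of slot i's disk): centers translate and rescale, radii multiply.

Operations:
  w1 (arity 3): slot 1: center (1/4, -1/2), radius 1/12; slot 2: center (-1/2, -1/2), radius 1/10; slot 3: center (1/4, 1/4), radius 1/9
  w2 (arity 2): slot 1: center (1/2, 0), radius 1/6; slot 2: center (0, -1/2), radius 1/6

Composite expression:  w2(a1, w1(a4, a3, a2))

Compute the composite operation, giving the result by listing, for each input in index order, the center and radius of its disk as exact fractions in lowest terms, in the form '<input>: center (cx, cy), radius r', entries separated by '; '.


Only the slot chain above each a matters under w2; compose those maps.
input a1: composing its 1 substitution step yields center (1/2, 0), radius 1/6
input a4: composing its 2 substitution steps yields center (1/24, -7/12), radius 1/72
input a3: composing its 2 substitution steps yields center (-1/12, -7/12), radius 1/60
input a2: composing its 2 substitution steps yields center (1/24, -11/24), radius 1/54

a1: center (1/2, 0), radius 1/6; a2: center (1/24, -11/24), radius 1/54; a3: center (-1/12, -7/12), radius 1/60; a4: center (1/24, -7/12), radius 1/72


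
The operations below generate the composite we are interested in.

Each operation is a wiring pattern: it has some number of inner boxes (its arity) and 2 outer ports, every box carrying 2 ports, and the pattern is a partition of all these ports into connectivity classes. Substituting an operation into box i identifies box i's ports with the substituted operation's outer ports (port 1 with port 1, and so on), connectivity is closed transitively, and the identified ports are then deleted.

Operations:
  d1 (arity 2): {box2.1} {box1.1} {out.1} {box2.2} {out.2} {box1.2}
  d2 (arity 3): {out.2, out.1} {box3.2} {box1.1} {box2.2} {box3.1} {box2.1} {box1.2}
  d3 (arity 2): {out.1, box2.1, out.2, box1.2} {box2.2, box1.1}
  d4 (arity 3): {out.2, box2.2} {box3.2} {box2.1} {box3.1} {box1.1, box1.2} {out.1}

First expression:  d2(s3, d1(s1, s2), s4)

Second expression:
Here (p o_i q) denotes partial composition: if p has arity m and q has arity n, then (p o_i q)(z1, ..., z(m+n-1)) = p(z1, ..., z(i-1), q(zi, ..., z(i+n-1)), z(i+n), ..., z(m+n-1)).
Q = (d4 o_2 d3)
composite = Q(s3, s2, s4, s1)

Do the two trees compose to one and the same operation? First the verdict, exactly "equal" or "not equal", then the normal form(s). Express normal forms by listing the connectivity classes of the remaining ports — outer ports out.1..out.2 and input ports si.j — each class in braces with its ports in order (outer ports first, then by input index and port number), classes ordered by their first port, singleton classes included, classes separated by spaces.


not equal — first {out.1, out.2} {s1.1} {s1.2} {s2.1} {s2.2} {s3.1} {s3.2} {s4.1} {s4.2}, second {out.1} {out.2, s2.2, s4.1} {s1.1} {s1.2} {s2.1, s4.2} {s3.1, s3.2}

Reducing the first expression gives {out.1, out.2} {s1.1} {s1.2} {s2.1} {s2.2} {s3.1} {s3.2} {s4.1} {s4.2}
Reducing the second expression gives {out.1} {out.2, s2.2, s4.1} {s1.1} {s1.2} {s2.1, s4.2} {s3.1, s3.2}
Distinct normal forms: not equal.


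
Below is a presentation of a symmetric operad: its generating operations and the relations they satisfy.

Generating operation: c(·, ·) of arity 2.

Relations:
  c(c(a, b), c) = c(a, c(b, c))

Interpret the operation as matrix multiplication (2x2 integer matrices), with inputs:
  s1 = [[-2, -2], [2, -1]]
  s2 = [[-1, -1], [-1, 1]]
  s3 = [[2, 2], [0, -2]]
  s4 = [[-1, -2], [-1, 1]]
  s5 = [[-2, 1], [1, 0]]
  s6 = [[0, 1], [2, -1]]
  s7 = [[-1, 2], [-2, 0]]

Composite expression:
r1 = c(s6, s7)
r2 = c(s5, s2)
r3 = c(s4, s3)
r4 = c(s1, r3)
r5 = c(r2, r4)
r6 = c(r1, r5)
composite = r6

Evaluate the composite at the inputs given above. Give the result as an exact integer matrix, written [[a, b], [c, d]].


[[-4, -56], [-24, -48]]


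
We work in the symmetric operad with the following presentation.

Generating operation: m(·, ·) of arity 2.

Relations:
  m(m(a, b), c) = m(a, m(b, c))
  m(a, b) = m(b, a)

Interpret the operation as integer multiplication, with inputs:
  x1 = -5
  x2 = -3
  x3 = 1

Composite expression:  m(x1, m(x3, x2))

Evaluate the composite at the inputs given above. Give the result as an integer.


15

m(x3, x2) = -3
m(x1, m(x3, x2)) = 15


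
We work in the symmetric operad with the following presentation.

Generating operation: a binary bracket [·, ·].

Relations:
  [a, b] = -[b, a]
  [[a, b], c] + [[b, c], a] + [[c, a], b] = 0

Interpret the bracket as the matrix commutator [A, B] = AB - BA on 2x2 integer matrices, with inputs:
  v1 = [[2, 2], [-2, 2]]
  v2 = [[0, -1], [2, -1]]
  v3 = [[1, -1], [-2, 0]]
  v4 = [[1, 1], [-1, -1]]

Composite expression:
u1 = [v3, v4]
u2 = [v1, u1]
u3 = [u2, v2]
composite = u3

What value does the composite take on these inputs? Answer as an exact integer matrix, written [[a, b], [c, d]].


[[-36, 12], [-12, 36]]

[v3, v4] = [[3, 3], [-3, -3]]
[v1, [v3, v4]] = [[0, -12], [-12, 0]]
[[v1, [v3, v4]], v2] = [[-36, 12], [-12, 36]]


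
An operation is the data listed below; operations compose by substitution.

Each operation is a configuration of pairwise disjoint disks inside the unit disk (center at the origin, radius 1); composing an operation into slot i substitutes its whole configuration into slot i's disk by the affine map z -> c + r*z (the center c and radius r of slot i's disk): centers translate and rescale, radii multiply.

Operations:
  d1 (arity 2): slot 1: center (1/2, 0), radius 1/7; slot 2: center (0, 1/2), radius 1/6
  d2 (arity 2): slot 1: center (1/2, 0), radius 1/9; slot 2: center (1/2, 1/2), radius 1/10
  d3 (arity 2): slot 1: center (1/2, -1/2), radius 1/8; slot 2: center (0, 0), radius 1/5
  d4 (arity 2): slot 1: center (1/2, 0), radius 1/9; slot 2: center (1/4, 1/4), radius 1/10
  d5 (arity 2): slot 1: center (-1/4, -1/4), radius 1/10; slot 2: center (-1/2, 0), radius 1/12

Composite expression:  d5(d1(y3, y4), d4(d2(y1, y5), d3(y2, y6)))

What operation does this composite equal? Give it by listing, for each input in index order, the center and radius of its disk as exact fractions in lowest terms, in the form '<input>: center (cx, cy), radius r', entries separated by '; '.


Each y-disk chains the slot maps above it in d5; radii multiply.
input y3: applying the 2 nested substitutions gives center (-1/5, -1/4), radius 1/70
input y4: applying the 2 nested substitutions gives center (-1/4, -1/5), radius 1/60
input y1: applying the 3 nested substitutions gives center (-49/108, 0), radius 1/972
input y5: applying the 3 nested substitutions gives center (-49/108, 1/216), radius 1/1080
input y2: applying the 3 nested substitutions gives center (-19/40, 1/60), radius 1/960
input y6: applying the 3 nested substitutions gives center (-23/48, 1/48), radius 1/600

y1: center (-49/108, 0), radius 1/972; y2: center (-19/40, 1/60), radius 1/960; y3: center (-1/5, -1/4), radius 1/70; y4: center (-1/4, -1/5), radius 1/60; y5: center (-49/108, 1/216), radius 1/1080; y6: center (-23/48, 1/48), radius 1/600


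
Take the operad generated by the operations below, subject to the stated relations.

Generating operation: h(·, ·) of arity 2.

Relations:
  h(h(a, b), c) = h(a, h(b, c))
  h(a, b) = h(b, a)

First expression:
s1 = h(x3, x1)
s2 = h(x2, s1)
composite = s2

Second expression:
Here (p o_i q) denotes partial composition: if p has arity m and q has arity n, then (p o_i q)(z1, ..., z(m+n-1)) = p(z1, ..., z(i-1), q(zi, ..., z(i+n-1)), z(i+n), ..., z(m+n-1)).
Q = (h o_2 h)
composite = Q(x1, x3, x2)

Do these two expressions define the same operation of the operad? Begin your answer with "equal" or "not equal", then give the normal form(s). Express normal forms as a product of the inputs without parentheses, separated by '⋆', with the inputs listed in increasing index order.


equal; the common form is x1 ⋆ x2 ⋆ x3

Normal form of the first expression: x1 ⋆ x2 ⋆ x3
Normal form of the second expression: x1 ⋆ x2 ⋆ x3
The forms coincide; equal.


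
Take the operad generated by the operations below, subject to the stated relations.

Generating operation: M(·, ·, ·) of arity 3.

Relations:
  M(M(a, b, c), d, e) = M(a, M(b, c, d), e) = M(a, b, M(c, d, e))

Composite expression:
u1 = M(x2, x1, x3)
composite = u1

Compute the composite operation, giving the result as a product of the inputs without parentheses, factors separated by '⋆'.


x2 ⋆ x1 ⋆ x3

Every regrouping of M is equal, so read the x-inputs in written order.
M(x2, x1, x3) spells out as x2 ⋆ x1 ⋆ x3


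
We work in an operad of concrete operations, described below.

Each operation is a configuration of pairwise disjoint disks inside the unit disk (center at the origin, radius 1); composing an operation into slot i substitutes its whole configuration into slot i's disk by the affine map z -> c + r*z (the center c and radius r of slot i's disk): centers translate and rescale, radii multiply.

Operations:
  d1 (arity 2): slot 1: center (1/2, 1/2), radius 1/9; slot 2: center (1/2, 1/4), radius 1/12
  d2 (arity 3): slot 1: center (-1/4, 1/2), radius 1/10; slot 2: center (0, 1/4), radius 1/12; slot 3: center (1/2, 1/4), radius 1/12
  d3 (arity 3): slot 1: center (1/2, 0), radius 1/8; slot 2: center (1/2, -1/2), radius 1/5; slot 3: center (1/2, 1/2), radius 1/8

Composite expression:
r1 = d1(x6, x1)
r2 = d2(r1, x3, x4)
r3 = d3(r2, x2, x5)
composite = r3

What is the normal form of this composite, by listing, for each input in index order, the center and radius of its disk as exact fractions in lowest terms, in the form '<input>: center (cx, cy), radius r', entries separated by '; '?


Follow each x-input down from d3: c' goes to c + r*c', radius to r*r'.
x6 passes through 3 substitutions, ending at center (19/40, 11/160), radius 1/720
x1 passes through 3 substitutions, ending at center (19/40, 21/320), radius 1/960
x3 passes through 2 substitutions, ending at center (1/2, 1/32), radius 1/96
x4 passes through 2 substitutions, ending at center (9/16, 1/32), radius 1/96
x2 passes through 1 substitution, ending at center (1/2, -1/2), radius 1/5
x5 passes through 1 substitution, ending at center (1/2, 1/2), radius 1/8

x1: center (19/40, 21/320), radius 1/960; x2: center (1/2, -1/2), radius 1/5; x3: center (1/2, 1/32), radius 1/96; x4: center (9/16, 1/32), radius 1/96; x5: center (1/2, 1/2), radius 1/8; x6: center (19/40, 11/160), radius 1/720


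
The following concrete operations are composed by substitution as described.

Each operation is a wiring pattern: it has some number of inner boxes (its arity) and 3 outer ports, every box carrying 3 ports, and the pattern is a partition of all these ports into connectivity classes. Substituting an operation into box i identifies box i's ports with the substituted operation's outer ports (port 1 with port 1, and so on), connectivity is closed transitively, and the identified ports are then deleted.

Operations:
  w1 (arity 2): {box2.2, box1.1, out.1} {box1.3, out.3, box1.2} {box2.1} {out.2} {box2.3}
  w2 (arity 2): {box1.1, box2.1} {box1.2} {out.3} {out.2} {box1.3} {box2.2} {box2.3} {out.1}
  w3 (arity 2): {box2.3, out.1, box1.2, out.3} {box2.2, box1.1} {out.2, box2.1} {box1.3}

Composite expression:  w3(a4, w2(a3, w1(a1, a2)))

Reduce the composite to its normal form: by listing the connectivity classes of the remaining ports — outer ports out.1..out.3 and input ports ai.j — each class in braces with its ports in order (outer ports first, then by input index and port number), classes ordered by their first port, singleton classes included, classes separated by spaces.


{out.1, out.3, a4.2} {out.2} {a1.1, a2.2, a3.1} {a1.2, a1.3} {a2.1} {a2.3} {a3.2} {a3.3} {a4.1} {a4.3}


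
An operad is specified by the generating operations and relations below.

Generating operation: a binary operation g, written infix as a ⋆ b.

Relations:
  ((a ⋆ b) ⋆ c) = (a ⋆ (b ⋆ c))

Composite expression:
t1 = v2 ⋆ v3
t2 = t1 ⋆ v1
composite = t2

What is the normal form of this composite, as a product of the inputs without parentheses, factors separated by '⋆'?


v2 ⋆ v3 ⋆ v1


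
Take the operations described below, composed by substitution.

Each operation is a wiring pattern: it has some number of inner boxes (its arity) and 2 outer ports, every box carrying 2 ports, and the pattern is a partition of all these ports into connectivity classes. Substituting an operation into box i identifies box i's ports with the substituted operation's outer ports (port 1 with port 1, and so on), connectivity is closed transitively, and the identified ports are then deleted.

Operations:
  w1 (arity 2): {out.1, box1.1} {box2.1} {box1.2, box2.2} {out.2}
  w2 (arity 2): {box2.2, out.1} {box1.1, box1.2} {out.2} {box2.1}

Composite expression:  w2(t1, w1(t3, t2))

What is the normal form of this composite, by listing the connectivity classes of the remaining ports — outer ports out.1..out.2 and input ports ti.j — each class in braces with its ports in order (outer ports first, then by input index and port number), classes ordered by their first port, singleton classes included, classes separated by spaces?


{out.1} {out.2} {t1.1, t1.2} {t2.1} {t2.2, t3.2} {t3.1}

Connectivity passes through glued w2-boundaries; trace each wire chain.
through w1, on inputs (t3, t2): {out.1, t3.1} {out.2} {t2.1} {t2.2, t3.2} (out.j = stage outer ports)
through w2, on inputs (t1, t3, t2): {out.1} {out.2} {t1.1, t1.2} {t2.1} {t2.2, t3.2} {t3.1} (out.j = stage outer ports)


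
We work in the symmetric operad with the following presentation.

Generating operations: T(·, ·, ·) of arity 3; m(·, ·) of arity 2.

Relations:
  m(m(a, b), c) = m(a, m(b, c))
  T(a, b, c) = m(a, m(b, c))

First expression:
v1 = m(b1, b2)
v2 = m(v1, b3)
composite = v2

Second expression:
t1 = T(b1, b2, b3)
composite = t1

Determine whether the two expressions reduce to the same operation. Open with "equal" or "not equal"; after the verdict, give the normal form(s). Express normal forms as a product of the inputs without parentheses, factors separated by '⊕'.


equal — both sides give b1 ⊕ b2 ⊕ b3

The first expression, normalized: b1 ⊕ b2 ⊕ b3
The second expression, normalized: b1 ⊕ b2 ⊕ b3
Same normal form: equal.


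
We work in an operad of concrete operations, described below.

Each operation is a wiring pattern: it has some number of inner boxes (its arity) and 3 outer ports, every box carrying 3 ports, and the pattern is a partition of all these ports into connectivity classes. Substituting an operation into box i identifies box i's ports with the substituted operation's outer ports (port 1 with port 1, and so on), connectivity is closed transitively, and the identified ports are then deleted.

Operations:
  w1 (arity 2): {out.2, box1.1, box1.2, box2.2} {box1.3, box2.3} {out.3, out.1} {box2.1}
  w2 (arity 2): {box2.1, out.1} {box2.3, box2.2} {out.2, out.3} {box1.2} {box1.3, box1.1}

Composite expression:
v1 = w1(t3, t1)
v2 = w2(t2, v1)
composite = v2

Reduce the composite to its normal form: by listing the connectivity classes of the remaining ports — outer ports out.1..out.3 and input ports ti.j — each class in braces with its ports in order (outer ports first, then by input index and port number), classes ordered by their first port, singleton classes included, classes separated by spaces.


Treat the ports identified at w2 as solder joints: merge, then drop.
after w1, the pattern on (t3, t1) reads {out.1, out.3} {out.2, t1.2, t3.1, t3.2} {t1.1} {t1.3, t3.3} (out.j = its outer ports)
after w2, the pattern on (t2, t3, t1) reads {out.1, t1.2, t3.1, t3.2} {out.2, out.3} {t1.1} {t1.3, t3.3} {t2.1, t2.3} {t2.2} (out.j = its outer ports)

{out.1, t1.2, t3.1, t3.2} {out.2, out.3} {t1.1} {t1.3, t3.3} {t2.1, t2.3} {t2.2}


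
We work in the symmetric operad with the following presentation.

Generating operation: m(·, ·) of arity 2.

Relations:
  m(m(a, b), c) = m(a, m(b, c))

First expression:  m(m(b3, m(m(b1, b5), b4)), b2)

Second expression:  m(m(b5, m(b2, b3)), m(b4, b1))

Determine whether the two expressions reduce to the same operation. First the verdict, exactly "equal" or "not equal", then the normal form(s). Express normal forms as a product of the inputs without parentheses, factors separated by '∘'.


not equal; first: b3 ∘ b1 ∘ b5 ∘ b4 ∘ b2; second: b5 ∘ b2 ∘ b3 ∘ b4 ∘ b1

Normal form of the first expression: b3 ∘ b1 ∘ b5 ∘ b4 ∘ b2
Normal form of the second expression: b5 ∘ b2 ∘ b3 ∘ b4 ∘ b1
No match — not equal.


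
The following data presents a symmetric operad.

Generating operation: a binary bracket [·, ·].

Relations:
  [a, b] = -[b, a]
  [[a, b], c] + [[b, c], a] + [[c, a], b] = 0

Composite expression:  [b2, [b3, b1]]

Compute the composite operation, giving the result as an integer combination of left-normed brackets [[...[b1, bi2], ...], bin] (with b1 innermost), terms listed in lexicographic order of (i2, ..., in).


[[b1, b3], b2]

Skip Jacobi rewriting: expand, keep b1-initial words, read off terms.
Composite bracket: [b2, [b3, b1]]
Applying ab - ba throughout gives 4 signed words (2^2 = 4).
Coefficients come from the b1-initial words:
  from b1b3b2, sign +1: term +[[b1, b3], b2]


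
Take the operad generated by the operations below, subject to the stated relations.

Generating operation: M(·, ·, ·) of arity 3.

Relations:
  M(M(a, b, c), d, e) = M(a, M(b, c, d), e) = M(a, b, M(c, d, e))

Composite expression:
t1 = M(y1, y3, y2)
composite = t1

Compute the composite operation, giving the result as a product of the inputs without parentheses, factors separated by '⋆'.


y1 ⋆ y3 ⋆ y2

Every regrouping of M is equal, so read the y-inputs in written order.
M(y1, y3, y2) unparenthesizes to y1 ⋆ y3 ⋆ y2


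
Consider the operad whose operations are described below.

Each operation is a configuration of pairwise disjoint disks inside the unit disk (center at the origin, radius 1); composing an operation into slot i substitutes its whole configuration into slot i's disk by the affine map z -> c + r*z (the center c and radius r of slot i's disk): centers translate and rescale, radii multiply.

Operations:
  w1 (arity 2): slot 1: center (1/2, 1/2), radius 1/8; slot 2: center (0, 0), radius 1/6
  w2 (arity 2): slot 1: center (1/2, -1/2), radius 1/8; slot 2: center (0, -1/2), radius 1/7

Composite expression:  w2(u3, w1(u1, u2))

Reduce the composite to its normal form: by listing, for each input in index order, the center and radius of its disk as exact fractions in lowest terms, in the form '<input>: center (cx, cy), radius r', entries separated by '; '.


u1: center (1/14, -3/7), radius 1/56; u2: center (0, -1/2), radius 1/42; u3: center (1/2, -1/2), radius 1/8

Follow each u-input down from w2: c' goes to c + r*c', radius to r*r'.
for u3, the 1-step affine chain lands on center (1/2, -1/2), radius 1/8
for u1, the 2-step affine chain lands on center (1/14, -3/7), radius 1/56
for u2, the 2-step affine chain lands on center (0, -1/2), radius 1/42


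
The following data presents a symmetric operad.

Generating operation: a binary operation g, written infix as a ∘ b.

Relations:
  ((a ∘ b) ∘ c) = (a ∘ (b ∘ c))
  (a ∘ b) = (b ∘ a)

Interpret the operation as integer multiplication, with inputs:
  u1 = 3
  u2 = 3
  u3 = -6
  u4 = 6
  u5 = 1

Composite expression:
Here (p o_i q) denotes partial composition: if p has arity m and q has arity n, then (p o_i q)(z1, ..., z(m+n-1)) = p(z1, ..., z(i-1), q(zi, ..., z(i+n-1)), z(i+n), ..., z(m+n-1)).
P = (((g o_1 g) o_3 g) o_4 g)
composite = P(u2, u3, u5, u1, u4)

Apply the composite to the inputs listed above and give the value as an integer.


-324

(u2 ∘ u3) = -18
(u1 ∘ u4) = 18
(u5 ∘ (u1 ∘ u4)) = 18
((u2 ∘ u3) ∘ (u5 ∘ (u1 ∘ u4))) = -324


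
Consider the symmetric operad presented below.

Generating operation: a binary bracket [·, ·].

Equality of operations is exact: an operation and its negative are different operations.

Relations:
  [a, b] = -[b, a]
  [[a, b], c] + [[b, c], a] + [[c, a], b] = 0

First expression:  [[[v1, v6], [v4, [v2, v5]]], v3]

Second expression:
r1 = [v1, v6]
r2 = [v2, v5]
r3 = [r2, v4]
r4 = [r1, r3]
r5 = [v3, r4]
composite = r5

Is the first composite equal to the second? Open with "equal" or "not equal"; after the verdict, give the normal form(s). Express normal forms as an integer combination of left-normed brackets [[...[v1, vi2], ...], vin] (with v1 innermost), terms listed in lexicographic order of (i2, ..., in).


equal; the common form is -[[[[[v1, v6], v2], v5], v4], v3] + [[[[[v1, v6], v4], v2], v5], v3] - [[[[[v1, v6], v4], v5], v2], v3] + [[[[[v1, v6], v5], v2], v4], v3]

The first expression, normalized: -[[[[[v1, v6], v2], v5], v4], v3] + [[[[[v1, v6], v4], v2], v5], v3] - [[[[[v1, v6], v4], v5], v2], v3] + [[[[[v1, v6], v5], v2], v4], v3]
The second expression, normalized: -[[[[[v1, v6], v2], v5], v4], v3] + [[[[[v1, v6], v4], v2], v5], v3] - [[[[[v1, v6], v4], v5], v2], v3] + [[[[[v1, v6], v5], v2], v4], v3]
One common form — equal.


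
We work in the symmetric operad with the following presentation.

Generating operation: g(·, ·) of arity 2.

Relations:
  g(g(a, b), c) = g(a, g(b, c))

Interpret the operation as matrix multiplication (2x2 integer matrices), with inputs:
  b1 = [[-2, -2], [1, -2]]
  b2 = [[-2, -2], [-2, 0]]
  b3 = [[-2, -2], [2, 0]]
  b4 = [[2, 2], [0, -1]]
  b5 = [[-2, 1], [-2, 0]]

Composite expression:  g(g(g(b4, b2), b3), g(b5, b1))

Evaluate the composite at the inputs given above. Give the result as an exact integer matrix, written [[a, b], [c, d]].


[[104, 80], [-36, -24]]

g(b4, b2) = [[-8, -4], [2, 0]]
g(g(b4, b2), b3) = [[8, 16], [-4, -4]]
g(b5, b1) = [[5, 2], [4, 4]]
g(g(g(b4, b2), b3), g(b5, b1)) = [[104, 80], [-36, -24]]


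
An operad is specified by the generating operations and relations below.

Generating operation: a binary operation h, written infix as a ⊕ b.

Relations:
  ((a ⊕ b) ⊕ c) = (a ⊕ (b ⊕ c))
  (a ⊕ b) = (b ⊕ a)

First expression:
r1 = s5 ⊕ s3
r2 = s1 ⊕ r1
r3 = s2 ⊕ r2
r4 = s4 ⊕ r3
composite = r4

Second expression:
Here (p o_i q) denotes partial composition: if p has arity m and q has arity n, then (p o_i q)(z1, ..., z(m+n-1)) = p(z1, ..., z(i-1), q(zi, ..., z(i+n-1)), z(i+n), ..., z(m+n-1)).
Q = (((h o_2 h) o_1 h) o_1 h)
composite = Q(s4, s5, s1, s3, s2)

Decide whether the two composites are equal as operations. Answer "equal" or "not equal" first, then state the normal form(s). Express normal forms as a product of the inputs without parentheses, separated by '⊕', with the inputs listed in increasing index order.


The first composite normalizes to s1 ⊕ s2 ⊕ s3 ⊕ s4 ⊕ s5
The second composite normalizes to s1 ⊕ s2 ⊕ s3 ⊕ s4 ⊕ s5
One common form — equal.

equal: each reduces to s1 ⊕ s2 ⊕ s3 ⊕ s4 ⊕ s5


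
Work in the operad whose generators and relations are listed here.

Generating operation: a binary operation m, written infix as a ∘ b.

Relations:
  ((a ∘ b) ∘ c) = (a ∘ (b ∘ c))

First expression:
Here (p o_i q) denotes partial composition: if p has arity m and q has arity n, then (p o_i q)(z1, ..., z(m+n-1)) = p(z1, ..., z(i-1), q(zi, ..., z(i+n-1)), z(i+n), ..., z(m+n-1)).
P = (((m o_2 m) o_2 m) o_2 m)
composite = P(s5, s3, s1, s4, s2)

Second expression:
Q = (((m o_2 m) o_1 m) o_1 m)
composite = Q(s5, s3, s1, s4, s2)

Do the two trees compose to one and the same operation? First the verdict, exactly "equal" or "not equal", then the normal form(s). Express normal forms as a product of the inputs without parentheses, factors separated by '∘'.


equal; both compose to s5 ∘ s3 ∘ s1 ∘ s4 ∘ s2


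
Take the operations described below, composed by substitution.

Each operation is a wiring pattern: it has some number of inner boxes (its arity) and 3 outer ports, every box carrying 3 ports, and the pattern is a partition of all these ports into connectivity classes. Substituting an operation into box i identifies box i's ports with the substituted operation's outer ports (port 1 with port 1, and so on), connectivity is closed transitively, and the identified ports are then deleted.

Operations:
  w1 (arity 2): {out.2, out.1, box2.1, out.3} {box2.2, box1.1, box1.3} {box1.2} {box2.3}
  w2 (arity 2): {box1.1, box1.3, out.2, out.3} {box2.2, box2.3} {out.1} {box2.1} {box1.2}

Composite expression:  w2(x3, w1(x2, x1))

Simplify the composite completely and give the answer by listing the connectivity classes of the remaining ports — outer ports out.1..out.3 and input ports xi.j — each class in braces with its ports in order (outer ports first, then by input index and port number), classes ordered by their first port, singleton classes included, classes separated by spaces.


{out.1} {out.2, out.3, x3.1, x3.3} {x1.1} {x1.2, x2.1, x2.3} {x1.3} {x2.2} {x3.2}

After gluing at w2, chains via deleted ports link the x-ports.
w1 over (x2, x1) gives {out.1, out.2, out.3, x1.1} {x1.2, x2.1, x2.3} {x1.3} {x2.2}, out.j being that stage's outer ports
w2 over (x3, x2, x1) gives {out.1} {out.2, out.3, x3.1, x3.3} {x1.1} {x1.2, x2.1, x2.3} {x1.3} {x2.2} {x3.2}, out.j being that stage's outer ports


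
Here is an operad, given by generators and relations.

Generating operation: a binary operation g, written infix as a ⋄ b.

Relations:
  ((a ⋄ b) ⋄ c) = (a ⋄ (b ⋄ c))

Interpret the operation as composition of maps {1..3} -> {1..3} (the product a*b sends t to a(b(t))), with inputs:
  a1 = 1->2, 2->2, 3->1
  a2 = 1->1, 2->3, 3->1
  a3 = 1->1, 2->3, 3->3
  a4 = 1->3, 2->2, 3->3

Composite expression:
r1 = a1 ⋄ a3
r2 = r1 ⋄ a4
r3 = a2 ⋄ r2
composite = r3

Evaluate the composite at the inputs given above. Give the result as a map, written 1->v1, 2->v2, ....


1->1, 2->1, 3->1


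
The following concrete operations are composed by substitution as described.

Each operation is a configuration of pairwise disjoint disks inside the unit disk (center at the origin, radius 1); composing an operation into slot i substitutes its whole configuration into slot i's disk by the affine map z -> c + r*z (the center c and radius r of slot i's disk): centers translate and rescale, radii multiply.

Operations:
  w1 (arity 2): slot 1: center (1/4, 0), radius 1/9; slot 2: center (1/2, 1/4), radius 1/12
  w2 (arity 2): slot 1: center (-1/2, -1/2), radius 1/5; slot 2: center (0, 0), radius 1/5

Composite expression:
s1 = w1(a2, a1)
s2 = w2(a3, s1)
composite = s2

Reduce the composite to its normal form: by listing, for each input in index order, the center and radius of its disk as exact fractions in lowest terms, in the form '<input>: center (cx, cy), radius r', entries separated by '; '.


a1: center (1/10, 1/20), radius 1/60; a2: center (1/20, 0), radius 1/45; a3: center (-1/2, -1/2), radius 1/5

Nesting under w2 composes maps z -> c + r*z down each a-path.
for a3, the 1-step affine chain lands on center (-1/2, -1/2), radius 1/5
for a2, the 2-step affine chain lands on center (1/20, 0), radius 1/45
for a1, the 2-step affine chain lands on center (1/10, 1/20), radius 1/60
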